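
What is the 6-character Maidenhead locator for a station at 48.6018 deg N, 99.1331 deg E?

NN98no

Offset from 180°W / 90°S: lon 279.1331°, lat 138.6018°.
Field: 279.1331/20 → 13 → N, 138.6018/10 → 13 → N; chars NN.
Square: 19.1331/2 → 9, 8.6018/1 → 8; chars 98.
Subsquare: 1.1331/0.0833333 → 13 → n, 0.6018/0.0416667 → 14 → o; chars no.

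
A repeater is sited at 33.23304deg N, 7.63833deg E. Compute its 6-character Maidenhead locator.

JM33tf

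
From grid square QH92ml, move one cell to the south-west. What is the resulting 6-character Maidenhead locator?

QH92lk

Longitude subsquare m = 12; −1 → 11 = l.
Latitude subsquare l = 11; −1 → 10 = k.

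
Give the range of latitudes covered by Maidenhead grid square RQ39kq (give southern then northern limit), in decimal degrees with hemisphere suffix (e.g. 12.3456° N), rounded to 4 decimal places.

79.6667° N, 79.7083° N

Field R=17, Q=16: +17·20° lon, +16·10° lat → SW at lon 160°, lat 70°.
Square 3, 9: +3·2° lon, +9·1° lat → SW at lon 166°, lat 79°.
Subsquare k=10, q=16: +10·0.0833333° lon, +16·0.0416667° lat → SW at lon 166.833°, lat 79.6667°.
Cell spans 0.0833333° lon × 0.0416667° lat.
south 79.6667° N, north 79.7083° N.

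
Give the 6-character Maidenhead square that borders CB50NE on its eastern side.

CB50oe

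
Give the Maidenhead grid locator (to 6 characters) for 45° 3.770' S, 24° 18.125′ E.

KE24dw

Add 180° to longitude and 90° to latitude: 204.3021, 44.9372.
Field: 204.3021/20 → 10 → K, 44.9372/10 → 4 → E; chars KE.
Square: 4.3021/2 → 2, 4.9372/1 → 4; chars 24.
Subsquare: 0.3021/0.0833333 → 3 → d, 0.9372/0.0416667 → 22 → w; chars dw.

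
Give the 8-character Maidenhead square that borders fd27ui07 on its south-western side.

FD27ti96

Longitude extended square 0; −1 → -1, wraps to 9, carry into subsquare.
Longitude subsquare u = 20; −1 → 19 = t.
Latitude extended square 7; −1 → 6.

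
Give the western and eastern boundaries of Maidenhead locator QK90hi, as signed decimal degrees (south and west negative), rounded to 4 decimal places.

Field Q=16, K=10: +16·20° lon, +10·10° lat → SW at lon 140°, lat 10°.
Square 9, 0: +9·2° lon, +0·1° lat → SW at lon 158°, lat 10°.
Subsquare h=7, i=8: +7·0.0833333° lon, +8·0.0416667° lat → SW at lon 158.583°, lat 10.3333°.
Cell spans 0.0833333° lon × 0.0416667° lat.
west 158.5833, east 158.6667.

158.5833, 158.6667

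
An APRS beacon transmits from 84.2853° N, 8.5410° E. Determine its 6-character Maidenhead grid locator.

Shift to the Maidenhead origin (180°W, 90°S): lon 188.5410, lat 174.2853.
Field: 188.5410/20 → 9 → J, 174.2853/10 → 17 → R; chars JR.
Square: 8.5410/2 → 4, 4.2853/1 → 4; chars 44.
Subsquare: 0.5410/0.0833333 → 6 → g, 0.2853/0.0416667 → 6 → g; chars gg.

JR44gg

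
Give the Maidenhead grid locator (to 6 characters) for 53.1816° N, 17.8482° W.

IO13be

Add 180° to longitude and 90° to latitude: 162.1518, 143.1816.
Field: 162.1518/20 → 8 → I, 143.1816/10 → 14 → O; chars IO.
Square: 2.1518/2 → 1, 3.1816/1 → 3; chars 13.
Subsquare: 0.1518/0.0833333 → 1 → b, 0.1816/0.0416667 → 4 → e; chars be.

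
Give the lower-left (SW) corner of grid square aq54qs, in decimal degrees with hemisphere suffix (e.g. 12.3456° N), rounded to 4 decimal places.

74.7500° N, 168.6667° W

Field A=0, Q=16: +0·20° lon, +16·10° lat → SW at lon -180°, lat 70°.
Square 5, 4: +5·2° lon, +4·1° lat → SW at lon -170°, lat 74°.
Subsquare q=16, s=18: +16·0.0833333° lon, +18·0.0416667° lat → SW at lon -168.667°, lat 74.75°.
latitude 74.7500° N, longitude 168.6667° W.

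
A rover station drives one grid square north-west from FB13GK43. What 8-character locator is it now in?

FB13gk34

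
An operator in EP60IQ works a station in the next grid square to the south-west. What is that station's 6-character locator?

Longitude subsquare i = 8; −1 → 7 = h.
Latitude subsquare q = 16; −1 → 15 = p.

EP60hp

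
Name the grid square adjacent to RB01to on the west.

RB01so

Longitude subsquare t = 19; −1 → 18 = s.
The latitude characters are unchanged.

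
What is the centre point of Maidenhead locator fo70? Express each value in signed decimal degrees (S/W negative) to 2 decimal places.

50.50, -65.00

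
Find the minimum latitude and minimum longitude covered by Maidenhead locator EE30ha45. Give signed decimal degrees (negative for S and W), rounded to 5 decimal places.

-49.97917, -93.38333

Field E=4, E=4: +4·20° lon, +4·10° lat → SW at lon -100°, lat -50°.
Square 3, 0: +3·2° lon, +0·1° lat → SW at lon -94°, lat -50°.
Subsquare h=7, a=0: +7·0.0833333° lon, +0·0.0416667° lat → SW at lon -93.4167°, lat -50°.
Extended square 4, 5: +4·0.00833333° lon, +5·0.00416667° lat → SW at lon -93.3833°, lat -49.9792°.
latitude -49.97917, longitude -93.38333.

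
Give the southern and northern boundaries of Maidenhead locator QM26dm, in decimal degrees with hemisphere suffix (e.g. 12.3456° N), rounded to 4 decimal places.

Field Q=16, M=12: +16·20° lon, +12·10° lat → SW at lon 140°, lat 30°.
Square 2, 6: +2·2° lon, +6·1° lat → SW at lon 144°, lat 36°.
Subsquare d=3, m=12: +3·0.0833333° lon, +12·0.0416667° lat → SW at lon 144.25°, lat 36.5°.
Cell spans 0.0833333° lon × 0.0416667° lat.
south 36.5000° N, north 36.5417° N.

36.5000° N, 36.5417° N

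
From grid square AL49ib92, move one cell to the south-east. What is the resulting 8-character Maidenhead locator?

Longitude extended square 9; +1 → 10, wraps to 0, carry into subsquare.
Longitude subsquare i = 8; +1 → 9 = j.
Latitude extended square 2; −1 → 1.

AL49jb01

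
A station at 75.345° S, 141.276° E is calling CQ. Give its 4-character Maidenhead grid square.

Shift to the Maidenhead origin (180°W, 90°S): lon 321.28, lat 14.66.
Field: 321.28/20 → 16 → Q, 14.66/10 → 1 → B; chars QB.
Square: 1.28/2 → 0, 4.66/1 → 4; chars 04.

QB04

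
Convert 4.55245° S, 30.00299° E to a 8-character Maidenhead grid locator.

Offset from 180°W / 90°S: lon 210.00299°, lat 85.44755°.
Field: lon ⌊210.00299/20⌋ = 10 → K; lat ⌊85.44755/10⌋ = 8 → I.
Square: lon ⌊10.00299/2⌋ = 5; lat ⌊5.44755/1⌋ = 5.
Subsquare: lon ⌊0.00299/0.0833333⌋ = 0 → a; lat ⌊0.44755/0.0416667⌋ = 10 → k.
Extended square: lon ⌊0.00299/0.00833333⌋ = 0; lat ⌊0.03088/0.00416667⌋ = 7.

KI55ak07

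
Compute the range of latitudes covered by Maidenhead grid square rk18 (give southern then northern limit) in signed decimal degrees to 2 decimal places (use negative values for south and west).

Field R=17, K=10: +17·20° lon, +10·10° lat → SW at lon 160°, lat 10°.
Square 1, 8: +1·2° lon, +8·1° lat → SW at lon 162°, lat 18°.
Cell spans 2° lon × 1° lat.
south 18.00, north 19.00.

18.00, 19.00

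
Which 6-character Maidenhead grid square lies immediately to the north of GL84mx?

GL85ma

Latitude subsquare x = 23; +1 → 24, wraps to 0 = a, carry into square.
Latitude square 4; +1 → 5.
The longitude characters are unchanged.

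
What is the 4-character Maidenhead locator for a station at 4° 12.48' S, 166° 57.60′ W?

AI65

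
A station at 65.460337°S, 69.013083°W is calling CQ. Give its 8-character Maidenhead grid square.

Add 180° to longitude and 90° to latitude: 110.98692, 24.53966.
Field: 110.98692/20 → 5 → F, 24.53966/10 → 2 → C; chars FC.
Square: 10.98692/2 → 5, 4.53966/1 → 4; chars 54.
Subsquare: 0.98692/0.0833333 → 11 → l, 0.53966/0.0416667 → 12 → m; chars lm.
Extended square: 0.07025/0.00833333 → 8, 0.03966/0.00416667 → 9; chars 89.

FC54lm89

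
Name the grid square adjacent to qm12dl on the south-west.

QM12ck

Longitude subsquare d = 3; −1 → 2 = c.
Latitude subsquare l = 11; −1 → 10 = k.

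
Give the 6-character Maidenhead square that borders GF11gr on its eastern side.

GF11hr

Longitude subsquare g = 6; +1 → 7 = h.
The latitude characters are unchanged.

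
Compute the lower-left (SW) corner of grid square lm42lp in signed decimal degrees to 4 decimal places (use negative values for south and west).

32.6250, 48.9167

Field L=11, M=12: +11·20° lon, +12·10° lat → SW at lon 40°, lat 30°.
Square 4, 2: +4·2° lon, +2·1° lat → SW at lon 48°, lat 32°.
Subsquare l=11, p=15: +11·0.0833333° lon, +15·0.0416667° lat → SW at lon 48.9167°, lat 32.625°.
latitude 32.6250, longitude 48.9167.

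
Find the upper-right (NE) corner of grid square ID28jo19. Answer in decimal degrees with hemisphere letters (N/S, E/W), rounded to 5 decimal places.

Field I=8, D=3: +8·20° lon, +3·10° lat → SW at lon -20°, lat -60°.
Square 2, 8: +2·2° lon, +8·1° lat → SW at lon -16°, lat -52°.
Subsquare j=9, o=14: +9·0.0833333° lon, +14·0.0416667° lat → SW at lon -15.25°, lat -51.4167°.
Extended square 1, 9: +1·0.00833333° lon, +9·0.00416667° lat → SW at lon -15.2417°, lat -51.3792°.
Cell spans 0.00833333° lon × 0.00416667° lat. NE corner is SW corner plus one full cell.
latitude 51.37500° S, longitude 15.23333° W.

51.37500° S, 15.23333° W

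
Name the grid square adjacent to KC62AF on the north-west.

Longitude subsquare a = 0; −1 → -1, wraps to 23 = x, carry into square.
Longitude square 6; −1 → 5.
Latitude subsquare f = 5; +1 → 6 = g.

KC52xg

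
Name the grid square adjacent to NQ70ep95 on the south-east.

Longitude extended square 9; +1 → 10, wraps to 0, carry into subsquare.
Longitude subsquare e = 4; +1 → 5 = f.
Latitude extended square 5; −1 → 4.

NQ70fp04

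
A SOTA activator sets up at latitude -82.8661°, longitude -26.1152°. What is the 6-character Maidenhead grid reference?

HA67wd

Shift to the Maidenhead origin (180°W, 90°S): lon 153.8848, lat 7.1339.
Field (20°×10°, letters A–R): lon ⌊153.8848/20⌋ = 7 → H; lat ⌊7.1339/10⌋ = 0 → A.
Square (2°×1°, digits 0–9): lon ⌊13.8848/2⌋ = 6; lat ⌊7.1339/1⌋ = 7.
Subsquare (5′×2.5′, letters a–x): lon ⌊1.8848/0.0833333⌋ = 22 → w; lat ⌊0.1339/0.0416667⌋ = 3 → d.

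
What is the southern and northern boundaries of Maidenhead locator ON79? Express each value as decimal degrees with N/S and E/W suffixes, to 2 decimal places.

49.00° N, 50.00° N

Field O=14, N=13: +14·20° lon, +13·10° lat → SW at lon 100°, lat 40°.
Square 7, 9: +7·2° lon, +9·1° lat → SW at lon 114°, lat 49°.
Cell spans 2° lon × 1° lat.
south 49.00° N, north 50.00° N.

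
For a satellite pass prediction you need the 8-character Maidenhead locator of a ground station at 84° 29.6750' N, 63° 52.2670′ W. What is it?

FR84bl58

Shift to the Maidenhead origin (180°W, 90°S): lon 116.12888, lat 174.49458.
Field (20°×10°, letters A–R): 116.12888/20 → 5 → F, 174.49458/10 → 17 → R; chars FR.
Square (2°×1°, digits 0–9): 16.12888/2 → 8, 4.49458/1 → 4; chars 84.
Subsquare (5′×2.5′, letters a–x): 0.12888/0.0833333 → 1 → b, 0.49458/0.0416667 → 11 → l; chars bl.
Extended square (30″×15″, digits 0–9): 0.04555/0.00833333 → 5, 0.03625/0.00416667 → 8; chars 58.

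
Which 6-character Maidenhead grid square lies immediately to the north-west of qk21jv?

Longitude subsquare j = 9; −1 → 8 = i.
Latitude subsquare v = 21; +1 → 22 = w.

QK21iw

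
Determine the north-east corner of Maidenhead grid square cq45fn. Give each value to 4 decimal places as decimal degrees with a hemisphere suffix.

75.5833° N, 131.5000° W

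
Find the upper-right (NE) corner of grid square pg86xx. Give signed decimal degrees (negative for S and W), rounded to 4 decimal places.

Field P=15, G=6: +15·20° lon, +6·10° lat → SW at lon 120°, lat -30°.
Square 8, 6: +8·2° lon, +6·1° lat → SW at lon 136°, lat -24°.
Subsquare x=23, x=23: +23·0.0833333° lon, +23·0.0416667° lat → SW at lon 137.917°, lat -23.0417°.
Cell spans 0.0833333° lon × 0.0416667° lat. NE corner is SW corner plus one full cell.
latitude -23.0000, longitude 138.0000.

-23.0000, 138.0000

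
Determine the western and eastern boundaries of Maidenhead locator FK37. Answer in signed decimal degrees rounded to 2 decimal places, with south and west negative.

Field F=5, K=10: +5·20° lon, +10·10° lat → SW at lon -80°, lat 10°.
Square 3, 7: +3·2° lon, +7·1° lat → SW at lon -74°, lat 17°.
Cell spans 2° lon × 1° lat.
west -74.00, east -72.00.

-74.00, -72.00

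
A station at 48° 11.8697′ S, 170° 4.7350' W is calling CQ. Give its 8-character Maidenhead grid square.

Offset from 180°W / 90°S: lon 9.92108°, lat 41.80217°.
Field: lon ⌊9.92108/20⌋ = 0 → A; lat ⌊41.80217/10⌋ = 4 → E.
Square: lon ⌊9.92108/2⌋ = 4; lat ⌊1.80217/1⌋ = 1.
Subsquare: lon ⌊1.92108/0.0833333⌋ = 23 → x; lat ⌊0.80217/0.0416667⌋ = 19 → t.
Extended square: lon ⌊0.00442/0.00833333⌋ = 0; lat ⌊0.01050/0.00416667⌋ = 2.

AE41xt02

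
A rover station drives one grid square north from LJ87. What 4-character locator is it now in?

Latitude square 7; +1 → 8.
The longitude characters are unchanged.

LJ88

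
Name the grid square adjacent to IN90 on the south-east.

JM09

Longitude square 9; +1 → 10, wraps to 0, carry into field.
Longitude field I = 8; +1 → 9 = J.
Latitude square 0; −1 → -1, wraps to 9, carry into field.
Latitude field N = 13; −1 → 12 = M.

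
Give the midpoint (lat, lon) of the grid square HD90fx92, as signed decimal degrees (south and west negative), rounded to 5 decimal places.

Field H=7, D=3: +7·20° lon, +3·10° lat → SW at lon -40°, lat -60°.
Square 9, 0: +9·2° lon, +0·1° lat → SW at lon -22°, lat -60°.
Subsquare f=5, x=23: +5·0.0833333° lon, +23·0.0416667° lat → SW at lon -21.5833°, lat -59.0417°.
Extended square 9, 2: +9·0.00833333° lon, +2·0.00416667° lat → SW at lon -21.5083°, lat -59.0333°.
Cell spans 0.00833333° lon × 0.00416667° lat. Centre is SW corner plus half of each.
latitude -59.03125, longitude -21.50417.

-59.03125, -21.50417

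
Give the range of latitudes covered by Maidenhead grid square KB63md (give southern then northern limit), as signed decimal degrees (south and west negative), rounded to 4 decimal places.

-76.8750, -76.8333

Field K=10, B=1: +10·20° lon, +1·10° lat → SW at lon 20°, lat -80°.
Square 6, 3: +6·2° lon, +3·1° lat → SW at lon 32°, lat -77°.
Subsquare m=12, d=3: +12·0.0833333° lon, +3·0.0416667° lat → SW at lon 33°, lat -76.875°.
Cell spans 0.0833333° lon × 0.0416667° lat.
south -76.8750, north -76.8333.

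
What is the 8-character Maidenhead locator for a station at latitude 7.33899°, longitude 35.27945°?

Add 180° to longitude and 90° to latitude: 215.27945, 97.33899.
Field (20°×10°, letters A–R): lon ⌊215.27945/20⌋ = 10 → K; lat ⌊97.33899/10⌋ = 9 → J.
Square (2°×1°, digits 0–9): lon ⌊15.27945/2⌋ = 7; lat ⌊7.33899/1⌋ = 7.
Subsquare (5′×2.5′, letters a–x): lon ⌊1.27945/0.0833333⌋ = 15 → p; lat ⌊0.33899/0.0416667⌋ = 8 → i.
Extended square (30″×15″, digits 0–9): lon ⌊0.02945/0.00833333⌋ = 3; lat ⌊0.00566/0.00416667⌋ = 1.

KJ77pi31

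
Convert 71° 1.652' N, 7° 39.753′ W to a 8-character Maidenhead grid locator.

IQ61ea06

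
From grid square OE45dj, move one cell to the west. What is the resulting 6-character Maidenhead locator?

OE45cj

Longitude subsquare d = 3; −1 → 2 = c.
The latitude characters are unchanged.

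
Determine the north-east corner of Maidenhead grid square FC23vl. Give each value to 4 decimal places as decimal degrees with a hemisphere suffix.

Field F=5, C=2: +5·20° lon, +2·10° lat → SW at lon -80°, lat -70°.
Square 2, 3: +2·2° lon, +3·1° lat → SW at lon -76°, lat -67°.
Subsquare v=21, l=11: +21·0.0833333° lon, +11·0.0416667° lat → SW at lon -74.25°, lat -66.5417°.
Cell spans 0.0833333° lon × 0.0416667° lat. NE corner is SW corner plus one full cell.
latitude 66.5000° S, longitude 74.1667° W.

66.5000° S, 74.1667° W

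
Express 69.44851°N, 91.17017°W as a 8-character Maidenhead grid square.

Add 180° to longitude and 90° to latitude: 88.82983, 159.44851.
Field: lon ⌊88.82983/20⌋ = 4 → E; lat ⌊159.44851/10⌋ = 15 → P.
Square: lon ⌊8.82983/2⌋ = 4; lat ⌊9.44851/1⌋ = 9.
Subsquare: lon ⌊0.82983/0.0833333⌋ = 9 → j; lat ⌊0.44851/0.0416667⌋ = 10 → k.
Extended square: lon ⌊0.07983/0.00833333⌋ = 9; lat ⌊0.03184/0.00416667⌋ = 7.

EP49jk97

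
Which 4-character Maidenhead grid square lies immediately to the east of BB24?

Longitude square 2; +1 → 3.
The latitude characters are unchanged.

BB34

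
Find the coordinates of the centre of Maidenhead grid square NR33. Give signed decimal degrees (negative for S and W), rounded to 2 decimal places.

Field N=13, R=17: +13·20° lon, +17·10° lat → SW at lon 80°, lat 80°.
Square 3, 3: +3·2° lon, +3·1° lat → SW at lon 86°, lat 83°.
Cell spans 2° lon × 1° lat. Centre is SW corner plus half of each.
latitude 83.50, longitude 87.00.

83.50, 87.00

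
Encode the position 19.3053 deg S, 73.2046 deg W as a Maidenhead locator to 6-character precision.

Shift to the Maidenhead origin (180°W, 90°S): lon 106.7954, lat 70.6947.
Field (20°×10°, letters A–R): lon ⌊106.7954/20⌋ = 5 → F; lat ⌊70.6947/10⌋ = 7 → H.
Square (2°×1°, digits 0–9): lon ⌊6.7954/2⌋ = 3; lat ⌊0.6947/1⌋ = 0.
Subsquare (5′×2.5′, letters a–x): lon ⌊0.7954/0.0833333⌋ = 9 → j; lat ⌊0.6947/0.0416667⌋ = 16 → q.

FH30jq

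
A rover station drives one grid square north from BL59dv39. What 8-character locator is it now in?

Latitude extended square 9; +1 → 10, wraps to 0, carry into subsquare.
Latitude subsquare v = 21; +1 → 22 = w.
The longitude characters are unchanged.

BL59dw30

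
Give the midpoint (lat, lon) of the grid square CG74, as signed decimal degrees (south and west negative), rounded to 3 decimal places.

Field C=2, G=6: +2·20° lon, +6·10° lat → SW at lon -140°, lat -30°.
Square 7, 4: +7·2° lon, +4·1° lat → SW at lon -126°, lat -26°.
Cell spans 2° lon × 1° lat. Centre is SW corner plus half of each.
latitude -25.500, longitude -125.000.

-25.500, -125.000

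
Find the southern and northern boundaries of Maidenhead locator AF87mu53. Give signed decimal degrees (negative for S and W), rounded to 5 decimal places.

Field A=0, F=5: +0·20° lon, +5·10° lat → SW at lon -180°, lat -40°.
Square 8, 7: +8·2° lon, +7·1° lat → SW at lon -164°, lat -33°.
Subsquare m=12, u=20: +12·0.0833333° lon, +20·0.0416667° lat → SW at lon -163°, lat -32.1667°.
Extended square 5, 3: +5·0.00833333° lon, +3·0.00416667° lat → SW at lon -162.958°, lat -32.1542°.
Cell spans 0.00833333° lon × 0.00416667° lat.
south -32.15417, north -32.15000.

-32.15417, -32.15000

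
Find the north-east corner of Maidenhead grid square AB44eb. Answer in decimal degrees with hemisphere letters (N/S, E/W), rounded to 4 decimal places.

75.9167° S, 171.5833° W

Field A=0, B=1: +0·20° lon, +1·10° lat → SW at lon -180°, lat -80°.
Square 4, 4: +4·2° lon, +4·1° lat → SW at lon -172°, lat -76°.
Subsquare e=4, b=1: +4·0.0833333° lon, +1·0.0416667° lat → SW at lon -171.667°, lat -75.9583°.
Cell spans 0.0833333° lon × 0.0416667° lat. NE corner is SW corner plus one full cell.
latitude 75.9167° S, longitude 171.5833° W.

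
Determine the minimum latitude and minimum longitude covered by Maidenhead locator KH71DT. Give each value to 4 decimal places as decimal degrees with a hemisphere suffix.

Field K=10, H=7: +10·20° lon, +7·10° lat → SW at lon 20°, lat -20°.
Square 7, 1: +7·2° lon, +1·1° lat → SW at lon 34°, lat -19°.
Subsquare d=3, t=19: +3·0.0833333° lon, +19·0.0416667° lat → SW at lon 34.25°, lat -18.2083°.
latitude 18.2083° S, longitude 34.2500° E.

18.2083° S, 34.2500° E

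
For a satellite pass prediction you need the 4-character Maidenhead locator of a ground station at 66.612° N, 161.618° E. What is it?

RP06

Offset from 180°W / 90°S: lon 341.62°, lat 156.61°.
Field (20°×10°, letters A–R): lon ⌊341.62/20⌋ = 17 → R; lat ⌊156.61/10⌋ = 15 → P.
Square (2°×1°, digits 0–9): lon ⌊1.62/2⌋ = 0; lat ⌊6.61/1⌋ = 6.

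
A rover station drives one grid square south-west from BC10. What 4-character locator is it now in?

BB09

Longitude square 1; −1 → 0.
Latitude square 0; −1 → -1, wraps to 9, carry into field.
Latitude field C = 2; −1 → 1 = B.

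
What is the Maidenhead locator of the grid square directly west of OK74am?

Longitude subsquare a = 0; −1 → -1, wraps to 23 = x, carry into square.
Longitude square 7; −1 → 6.
The latitude characters are unchanged.

OK64xm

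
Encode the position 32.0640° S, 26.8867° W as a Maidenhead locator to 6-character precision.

HF67nw

Offset from 180°W / 90°S: lon 153.1133°, lat 57.9360°.
Field (20°×10°, letters A–R): lon ⌊153.1133/20⌋ = 7 → H; lat ⌊57.9360/10⌋ = 5 → F.
Square (2°×1°, digits 0–9): lon ⌊13.1133/2⌋ = 6; lat ⌊7.9360/1⌋ = 7.
Subsquare (5′×2.5′, letters a–x): lon ⌊1.1133/0.0833333⌋ = 13 → n; lat ⌊0.9360/0.0416667⌋ = 22 → w.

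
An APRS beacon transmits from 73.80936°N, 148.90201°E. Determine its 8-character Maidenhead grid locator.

Shift to the Maidenhead origin (180°W, 90°S): lon 328.90201, lat 163.80936.
Field: 328.90201/20 → 16 → Q, 163.80936/10 → 16 → Q; chars QQ.
Square: 8.90201/2 → 4, 3.80936/1 → 3; chars 43.
Subsquare: 0.90201/0.0833333 → 10 → k, 0.80936/0.0416667 → 19 → t; chars kt.
Extended square: 0.06868/0.00833333 → 8, 0.01769/0.00416667 → 4; chars 84.

QQ43kt84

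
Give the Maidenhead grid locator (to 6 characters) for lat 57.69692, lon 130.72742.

PO57iq

Add 180° to longitude and 90° to latitude: 310.7274, 147.6969.
Field: 310.7274/20 → 15 → P, 147.6969/10 → 14 → O; chars PO.
Square: 10.7274/2 → 5, 7.6969/1 → 7; chars 57.
Subsquare: 0.7274/0.0833333 → 8 → i, 0.6969/0.0416667 → 16 → q; chars iq.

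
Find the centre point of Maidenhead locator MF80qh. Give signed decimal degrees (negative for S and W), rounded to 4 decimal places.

-39.6875, 77.3750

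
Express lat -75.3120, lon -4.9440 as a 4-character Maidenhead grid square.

IB74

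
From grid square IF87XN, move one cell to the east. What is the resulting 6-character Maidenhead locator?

Longitude subsquare x = 23; +1 → 24, wraps to 0 = a, carry into square.
Longitude square 8; +1 → 9.
The latitude characters are unchanged.

IF97an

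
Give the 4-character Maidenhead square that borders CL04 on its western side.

Longitude square 0; −1 → -1, wraps to 9, carry into field.
Longitude field C = 2; −1 → 1 = B.
The latitude characters are unchanged.

BL94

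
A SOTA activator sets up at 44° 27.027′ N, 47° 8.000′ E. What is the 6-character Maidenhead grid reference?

LN34nk

Offset from 180°W / 90°S: lon 227.1333°, lat 134.4504°.
Field: lon ⌊227.1333/20⌋ = 11 → L; lat ⌊134.4504/10⌋ = 13 → N.
Square: lon ⌊7.1333/2⌋ = 3; lat ⌊4.4504/1⌋ = 4.
Subsquare: lon ⌊1.1333/0.0833333⌋ = 13 → n; lat ⌊0.4504/0.0416667⌋ = 10 → k.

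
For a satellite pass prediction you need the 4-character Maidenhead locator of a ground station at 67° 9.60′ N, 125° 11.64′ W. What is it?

Add 180° to longitude and 90° to latitude: 54.81, 157.16.
Field: 54.81/20 → 2 → C, 157.16/10 → 15 → P; chars CP.
Square: 14.81/2 → 7, 7.16/1 → 7; chars 77.

CP77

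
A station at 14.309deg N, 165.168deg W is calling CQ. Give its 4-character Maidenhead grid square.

AK74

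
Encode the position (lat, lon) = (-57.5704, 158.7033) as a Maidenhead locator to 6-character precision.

QD92ik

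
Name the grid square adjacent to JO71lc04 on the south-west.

JO71kc93

Longitude extended square 0; −1 → -1, wraps to 9, carry into subsquare.
Longitude subsquare l = 11; −1 → 10 = k.
Latitude extended square 4; −1 → 3.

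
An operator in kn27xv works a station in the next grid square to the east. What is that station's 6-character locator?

KN37av

Longitude subsquare x = 23; +1 → 24, wraps to 0 = a, carry into square.
Longitude square 2; +1 → 3.
The latitude characters are unchanged.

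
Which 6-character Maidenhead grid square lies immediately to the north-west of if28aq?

Longitude subsquare a = 0; −1 → -1, wraps to 23 = x, carry into square.
Longitude square 2; −1 → 1.
Latitude subsquare q = 16; +1 → 17 = r.

IF18xr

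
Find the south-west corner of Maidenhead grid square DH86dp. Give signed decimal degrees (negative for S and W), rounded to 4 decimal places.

-13.3750, -103.7500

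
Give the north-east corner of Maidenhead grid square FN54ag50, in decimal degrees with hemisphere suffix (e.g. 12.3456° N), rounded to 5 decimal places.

44.25417° N, 69.95000° W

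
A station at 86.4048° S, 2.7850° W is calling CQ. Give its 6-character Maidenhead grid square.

IA83oo

Offset from 180°W / 90°S: lon 177.2150°, lat 3.5952°.
Field (20°×10°, letters A–R): lon ⌊177.2150/20⌋ = 8 → I; lat ⌊3.5952/10⌋ = 0 → A.
Square (2°×1°, digits 0–9): lon ⌊17.2150/2⌋ = 8; lat ⌊3.5952/1⌋ = 3.
Subsquare (5′×2.5′, letters a–x): lon ⌊1.2150/0.0833333⌋ = 14 → o; lat ⌊0.5952/0.0416667⌋ = 14 → o.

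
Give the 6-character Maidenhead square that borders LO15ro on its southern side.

LO15rn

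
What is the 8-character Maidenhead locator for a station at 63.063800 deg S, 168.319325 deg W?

Add 180° to longitude and 90° to latitude: 11.68068, 26.93620.
Field: 11.68068/20 → 0 → A, 26.93620/10 → 2 → C; chars AC.
Square: 11.68068/2 → 5, 6.93620/1 → 6; chars 56.
Subsquare: 1.68068/0.0833333 → 20 → u, 0.93620/0.0416667 → 22 → w; chars uw.
Extended square: 0.01401/0.00833333 → 1, 0.01953/0.00416667 → 4; chars 14.

AC56uw14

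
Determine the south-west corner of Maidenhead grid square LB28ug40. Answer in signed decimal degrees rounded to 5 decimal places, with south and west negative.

-71.75000, 45.70000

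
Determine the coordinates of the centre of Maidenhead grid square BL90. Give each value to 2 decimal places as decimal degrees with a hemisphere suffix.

Field B=1, L=11: +1·20° lon, +11·10° lat → SW at lon -160°, lat 20°.
Square 9, 0: +9·2° lon, +0·1° lat → SW at lon -142°, lat 20°.
Cell spans 2° lon × 1° lat. Centre is SW corner plus half of each.
latitude 20.50° N, longitude 141.00° W.

20.50° N, 141.00° W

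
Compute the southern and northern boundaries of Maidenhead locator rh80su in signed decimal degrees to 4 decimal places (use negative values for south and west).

-19.1667, -19.1250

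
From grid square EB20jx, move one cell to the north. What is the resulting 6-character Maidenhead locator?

Latitude subsquare x = 23; +1 → 24, wraps to 0 = a, carry into square.
Latitude square 0; +1 → 1.
The longitude characters are unchanged.

EB21ja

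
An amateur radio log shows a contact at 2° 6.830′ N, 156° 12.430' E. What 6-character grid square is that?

QJ82cc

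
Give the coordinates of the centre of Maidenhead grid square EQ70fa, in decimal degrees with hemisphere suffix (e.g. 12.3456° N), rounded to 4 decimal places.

Field E=4, Q=16: +4·20° lon, +16·10° lat → SW at lon -100°, lat 70°.
Square 7, 0: +7·2° lon, +0·1° lat → SW at lon -86°, lat 70°.
Subsquare f=5, a=0: +5·0.0833333° lon, +0·0.0416667° lat → SW at lon -85.5833°, lat 70°.
Cell spans 0.0833333° lon × 0.0416667° lat. Centre is SW corner plus half of each.
latitude 70.0208° N, longitude 85.5417° W.

70.0208° N, 85.5417° W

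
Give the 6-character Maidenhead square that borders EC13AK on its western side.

EC03xk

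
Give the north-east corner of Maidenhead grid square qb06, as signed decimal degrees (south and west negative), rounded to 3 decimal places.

-73.000, 142.000

Field Q=16, B=1: +16·20° lon, +1·10° lat → SW at lon 140°, lat -80°.
Square 0, 6: +0·2° lon, +6·1° lat → SW at lon 140°, lat -74°.
Cell spans 2° lon × 1° lat. NE corner is SW corner plus one full cell.
latitude -73.000, longitude 142.000.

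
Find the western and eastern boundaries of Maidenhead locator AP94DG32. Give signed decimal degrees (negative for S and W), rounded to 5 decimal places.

-161.72500, -161.71667

Field A=0, P=15: +0·20° lon, +15·10° lat → SW at lon -180°, lat 60°.
Square 9, 4: +9·2° lon, +4·1° lat → SW at lon -162°, lat 64°.
Subsquare d=3, g=6: +3·0.0833333° lon, +6·0.0416667° lat → SW at lon -161.75°, lat 64.25°.
Extended square 3, 2: +3·0.00833333° lon, +2·0.00416667° lat → SW at lon -161.725°, lat 64.2583°.
Cell spans 0.00833333° lon × 0.00416667° lat.
west -161.72500, east -161.71667.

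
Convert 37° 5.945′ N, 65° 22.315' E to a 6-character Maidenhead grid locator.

MM27qc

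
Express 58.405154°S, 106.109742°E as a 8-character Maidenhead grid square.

OD31bo32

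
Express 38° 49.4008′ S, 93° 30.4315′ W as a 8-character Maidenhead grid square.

Offset from 180°W / 90°S: lon 86.49281°, lat 51.17665°.
Field: lon ⌊86.49281/20⌋ = 4 → E; lat ⌊51.17665/10⌋ = 5 → F.
Square: lon ⌊6.49281/2⌋ = 3; lat ⌊1.17665/1⌋ = 1.
Subsquare: lon ⌊0.49281/0.0833333⌋ = 5 → f; lat ⌊0.17665/0.0416667⌋ = 4 → e.
Extended square: lon ⌊0.07614/0.00833333⌋ = 9; lat ⌊0.00999/0.00416667⌋ = 2.

EF31fe92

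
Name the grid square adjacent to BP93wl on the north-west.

BP93vm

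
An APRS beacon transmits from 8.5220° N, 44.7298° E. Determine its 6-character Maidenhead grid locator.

Offset from 180°W / 90°S: lon 224.7298°, lat 98.5220°.
Field: 224.7298/20 → 11 → L, 98.5220/10 → 9 → J; chars LJ.
Square: 4.7298/2 → 2, 8.5220/1 → 8; chars 28.
Subsquare: 0.7298/0.0833333 → 8 → i, 0.5220/0.0416667 → 12 → m; chars im.

LJ28im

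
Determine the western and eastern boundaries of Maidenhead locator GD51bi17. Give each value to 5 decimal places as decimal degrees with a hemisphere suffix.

Field G=6, D=3: +6·20° lon, +3·10° lat → SW at lon -60°, lat -60°.
Square 5, 1: +5·2° lon, +1·1° lat → SW at lon -50°, lat -59°.
Subsquare b=1, i=8: +1·0.0833333° lon, +8·0.0416667° lat → SW at lon -49.9167°, lat -58.6667°.
Extended square 1, 7: +1·0.00833333° lon, +7·0.00416667° lat → SW at lon -49.9083°, lat -58.6375°.
Cell spans 0.00833333° lon × 0.00416667° lat.
west 49.90833° W, east 49.90000° W.

49.90833° W, 49.90000° W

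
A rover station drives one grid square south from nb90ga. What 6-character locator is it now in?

Latitude subsquare a = 0; −1 → -1, wraps to 23 = x, carry into square.
Latitude square 0; −1 → -1, wraps to 9, carry into field.
Latitude field B = 1; −1 → 0 = A.
The longitude characters are unchanged.

NA99gx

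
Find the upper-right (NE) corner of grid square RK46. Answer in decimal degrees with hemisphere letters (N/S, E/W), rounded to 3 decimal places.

Field R=17, K=10: +17·20° lon, +10·10° lat → SW at lon 160°, lat 10°.
Square 4, 6: +4·2° lon, +6·1° lat → SW at lon 168°, lat 16°.
Cell spans 2° lon × 1° lat. NE corner is SW corner plus one full cell.
latitude 17.000° N, longitude 170.000° E.

17.000° N, 170.000° E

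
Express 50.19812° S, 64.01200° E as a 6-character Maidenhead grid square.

Add 180° to longitude and 90° to latitude: 244.0120, 39.8019.
Field: lon ⌊244.0120/20⌋ = 12 → M; lat ⌊39.8019/10⌋ = 3 → D.
Square: lon ⌊4.0120/2⌋ = 2; lat ⌊9.8019/1⌋ = 9.
Subsquare: lon ⌊0.0120/0.0833333⌋ = 0 → a; lat ⌊0.8019/0.0416667⌋ = 19 → t.

MD29at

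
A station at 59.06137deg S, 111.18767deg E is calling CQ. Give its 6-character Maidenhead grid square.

Offset from 180°W / 90°S: lon 291.1877°, lat 30.9386°.
Field: lon ⌊291.1877/20⌋ = 14 → O; lat ⌊30.9386/10⌋ = 3 → D.
Square: lon ⌊11.1877/2⌋ = 5; lat ⌊0.9386/1⌋ = 0.
Subsquare: lon ⌊1.1877/0.0833333⌋ = 14 → o; lat ⌊0.9386/0.0416667⌋ = 22 → w.

OD50ow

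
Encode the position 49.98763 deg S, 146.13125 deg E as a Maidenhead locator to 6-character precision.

QE30ba

Add 180° to longitude and 90° to latitude: 326.1313, 40.0124.
Field (20°×10°, letters A–R): 326.1313/20 → 16 → Q, 40.0124/10 → 4 → E; chars QE.
Square (2°×1°, digits 0–9): 6.1313/2 → 3, 0.0124/1 → 0; chars 30.
Subsquare (5′×2.5′, letters a–x): 0.1313/0.0833333 → 1 → b, 0.0124/0.0416667 → 0 → a; chars ba.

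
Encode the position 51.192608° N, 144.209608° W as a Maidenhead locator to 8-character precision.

BO71ve46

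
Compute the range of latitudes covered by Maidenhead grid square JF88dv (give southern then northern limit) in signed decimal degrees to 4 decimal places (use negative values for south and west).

Field J=9, F=5: +9·20° lon, +5·10° lat → SW at lon 0°, lat -40°.
Square 8, 8: +8·2° lon, +8·1° lat → SW at lon 16°, lat -32°.
Subsquare d=3, v=21: +3·0.0833333° lon, +21·0.0416667° lat → SW at lon 16.25°, lat -31.125°.
Cell spans 0.0833333° lon × 0.0416667° lat.
south -31.1250, north -31.0833.

-31.1250, -31.0833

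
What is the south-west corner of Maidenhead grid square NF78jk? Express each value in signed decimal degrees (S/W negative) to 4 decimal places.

-31.5833, 94.7500

Field N=13, F=5: +13·20° lon, +5·10° lat → SW at lon 80°, lat -40°.
Square 7, 8: +7·2° lon, +8·1° lat → SW at lon 94°, lat -32°.
Subsquare j=9, k=10: +9·0.0833333° lon, +10·0.0416667° lat → SW at lon 94.75°, lat -31.5833°.
latitude -31.5833, longitude 94.7500.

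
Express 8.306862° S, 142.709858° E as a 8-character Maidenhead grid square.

Offset from 180°W / 90°S: lon 322.70986°, lat 81.69314°.
Field: 322.70986/20 → 16 → Q, 81.69314/10 → 8 → I; chars QI.
Square: 2.70986/2 → 1, 1.69314/1 → 1; chars 11.
Subsquare: 0.70986/0.0833333 → 8 → i, 0.69314/0.0416667 → 16 → q; chars iq.
Extended square: 0.04319/0.00833333 → 5, 0.02647/0.00416667 → 6; chars 56.

QI11iq56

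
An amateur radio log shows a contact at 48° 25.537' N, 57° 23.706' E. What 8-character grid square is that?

LN88qk72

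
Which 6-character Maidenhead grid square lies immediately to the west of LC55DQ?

LC55cq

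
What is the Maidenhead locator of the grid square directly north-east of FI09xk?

Longitude subsquare x = 23; +1 → 24, wraps to 0 = a, carry into square.
Longitude square 0; +1 → 1.
Latitude subsquare k = 10; +1 → 11 = l.

FI19al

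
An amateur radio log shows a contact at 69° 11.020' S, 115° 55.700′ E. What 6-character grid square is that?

OC70xt

Shift to the Maidenhead origin (180°W, 90°S): lon 295.9283, lat 20.8163.
Field: lon ⌊295.9283/20⌋ = 14 → O; lat ⌊20.8163/10⌋ = 2 → C.
Square: lon ⌊15.9283/2⌋ = 7; lat ⌊0.8163/1⌋ = 0.
Subsquare: lon ⌊1.9283/0.0833333⌋ = 23 → x; lat ⌊0.8163/0.0416667⌋ = 19 → t.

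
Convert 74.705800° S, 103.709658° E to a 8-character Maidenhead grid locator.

OB15uh50

Offset from 180°W / 90°S: lon 283.70966°, lat 15.29420°.
Field (20°×10°, letters A–R): 283.70966/20 → 14 → O, 15.29420/10 → 1 → B; chars OB.
Square (2°×1°, digits 0–9): 3.70966/2 → 1, 5.29420/1 → 5; chars 15.
Subsquare (5′×2.5′, letters a–x): 1.70966/0.0833333 → 20 → u, 0.29420/0.0416667 → 7 → h; chars uh.
Extended square (30″×15″, digits 0–9): 0.04299/0.00833333 → 5, 0.00253/0.00416667 → 0; chars 50.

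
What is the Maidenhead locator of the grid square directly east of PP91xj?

Longitude subsquare x = 23; +1 → 24, wraps to 0 = a, carry into square.
Longitude square 9; +1 → 10, wraps to 0, carry into field.
Longitude field P = 15; +1 → 16 = Q.
The latitude characters are unchanged.

QP01aj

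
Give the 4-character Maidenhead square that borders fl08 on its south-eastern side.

FL17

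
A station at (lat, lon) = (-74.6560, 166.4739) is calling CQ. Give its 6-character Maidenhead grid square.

RB35fi

Shift to the Maidenhead origin (180°W, 90°S): lon 346.4739, lat 15.3440.
Field: lon ⌊346.4739/20⌋ = 17 → R; lat ⌊15.3440/10⌋ = 1 → B.
Square: lon ⌊6.4739/2⌋ = 3; lat ⌊5.3440/1⌋ = 5.
Subsquare: lon ⌊0.4739/0.0833333⌋ = 5 → f; lat ⌊0.3440/0.0416667⌋ = 8 → i.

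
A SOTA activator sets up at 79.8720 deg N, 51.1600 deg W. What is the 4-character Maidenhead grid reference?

GQ49

Offset from 180°W / 90°S: lon 128.84°, lat 169.87°.
Field (20°×10°, letters A–R): lon ⌊128.84/20⌋ = 6 → G; lat ⌊169.87/10⌋ = 16 → Q.
Square (2°×1°, digits 0–9): lon ⌊8.84/2⌋ = 4; lat ⌊9.87/1⌋ = 9.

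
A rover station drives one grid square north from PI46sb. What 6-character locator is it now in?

PI46sc

Latitude subsquare b = 1; +1 → 2 = c.
The longitude characters are unchanged.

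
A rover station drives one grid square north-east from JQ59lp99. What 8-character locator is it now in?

JQ59mq00

Longitude extended square 9; +1 → 10, wraps to 0, carry into subsquare.
Longitude subsquare l = 11; +1 → 12 = m.
Latitude extended square 9; +1 → 10, wraps to 0, carry into subsquare.
Latitude subsquare p = 15; +1 → 16 = q.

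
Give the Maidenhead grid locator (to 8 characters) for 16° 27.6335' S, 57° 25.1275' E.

Shift to the Maidenhead origin (180°W, 90°S): lon 237.41879, lat 73.53944.
Field: lon ⌊237.41879/20⌋ = 11 → L; lat ⌊73.53944/10⌋ = 7 → H.
Square: lon ⌊17.41879/2⌋ = 8; lat ⌊3.53944/1⌋ = 3.
Subsquare: lon ⌊1.41879/0.0833333⌋ = 17 → r; lat ⌊0.53944/0.0416667⌋ = 12 → m.
Extended square: lon ⌊0.00212/0.00833333⌋ = 0; lat ⌊0.03944/0.00416667⌋ = 9.

LH83rm09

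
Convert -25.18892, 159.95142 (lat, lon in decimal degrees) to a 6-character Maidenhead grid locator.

QG94xt

Offset from 180°W / 90°S: lon 339.9514°, lat 64.8111°.
Field: lon ⌊339.9514/20⌋ = 16 → Q; lat ⌊64.8111/10⌋ = 6 → G.
Square: lon ⌊19.9514/2⌋ = 9; lat ⌊4.8111/1⌋ = 4.
Subsquare: lon ⌊1.9514/0.0833333⌋ = 23 → x; lat ⌊0.8111/0.0416667⌋ = 19 → t.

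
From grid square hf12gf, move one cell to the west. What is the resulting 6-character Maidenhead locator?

HF12ff

Longitude subsquare g = 6; −1 → 5 = f.
The latitude characters are unchanged.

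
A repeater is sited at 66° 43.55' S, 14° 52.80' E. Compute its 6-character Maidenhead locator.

JC73kg

Offset from 180°W / 90°S: lon 194.8800°, lat 23.2742°.
Field (20°×10°, letters A–R): lon ⌊194.8800/20⌋ = 9 → J; lat ⌊23.2742/10⌋ = 2 → C.
Square (2°×1°, digits 0–9): lon ⌊14.8800/2⌋ = 7; lat ⌊3.2742/1⌋ = 3.
Subsquare (5′×2.5′, letters a–x): lon ⌊0.8800/0.0833333⌋ = 10 → k; lat ⌊0.2742/0.0416667⌋ = 6 → g.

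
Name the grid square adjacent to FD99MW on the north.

Latitude subsquare w = 22; +1 → 23 = x.
The longitude characters are unchanged.

FD99mx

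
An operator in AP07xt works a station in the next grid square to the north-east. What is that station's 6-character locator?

AP17au

Longitude subsquare x = 23; +1 → 24, wraps to 0 = a, carry into square.
Longitude square 0; +1 → 1.
Latitude subsquare t = 19; +1 → 20 = u.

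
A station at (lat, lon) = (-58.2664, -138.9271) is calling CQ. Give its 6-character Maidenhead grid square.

Shift to the Maidenhead origin (180°W, 90°S): lon 41.0729, lat 31.7336.
Field: lon ⌊41.0729/20⌋ = 2 → C; lat ⌊31.7336/10⌋ = 3 → D.
Square: lon ⌊1.0729/2⌋ = 0; lat ⌊1.7336/1⌋ = 1.
Subsquare: lon ⌊1.0729/0.0833333⌋ = 12 → m; lat ⌊0.7336/0.0416667⌋ = 17 → r.

CD01mr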